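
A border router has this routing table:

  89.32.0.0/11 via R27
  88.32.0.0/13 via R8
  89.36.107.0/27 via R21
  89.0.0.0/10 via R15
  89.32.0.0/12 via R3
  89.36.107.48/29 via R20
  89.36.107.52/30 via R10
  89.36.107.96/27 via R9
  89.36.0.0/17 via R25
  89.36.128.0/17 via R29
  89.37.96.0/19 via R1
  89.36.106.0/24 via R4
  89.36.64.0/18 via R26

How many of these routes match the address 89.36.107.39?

Prefixes containing 89.36.107.39:
  89.0.0.0/10 (89.0.0.0 - 89.63.255.255)
  89.32.0.0/11 (89.32.0.0 - 89.63.255.255)
  89.32.0.0/12 (89.32.0.0 - 89.47.255.255)
  89.36.0.0/17 (89.36.0.0 - 89.36.127.255)
  89.36.64.0/18 (89.36.64.0 - 89.36.127.255)
Total matching entries: 5.

5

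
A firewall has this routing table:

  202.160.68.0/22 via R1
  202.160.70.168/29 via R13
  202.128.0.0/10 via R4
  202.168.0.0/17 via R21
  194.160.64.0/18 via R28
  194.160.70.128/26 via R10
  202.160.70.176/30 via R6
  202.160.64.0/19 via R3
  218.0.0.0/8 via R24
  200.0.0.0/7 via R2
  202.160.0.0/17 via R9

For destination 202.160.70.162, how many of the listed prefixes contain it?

Prefixes containing 202.160.70.162:
  202.128.0.0/10 (202.128.0.0 - 202.191.255.255)
  202.160.0.0/17 (202.160.0.0 - 202.160.127.255)
  202.160.64.0/19 (202.160.64.0 - 202.160.95.255)
  202.160.68.0/22 (202.160.68.0 - 202.160.71.255)
Total matching entries: 4.

4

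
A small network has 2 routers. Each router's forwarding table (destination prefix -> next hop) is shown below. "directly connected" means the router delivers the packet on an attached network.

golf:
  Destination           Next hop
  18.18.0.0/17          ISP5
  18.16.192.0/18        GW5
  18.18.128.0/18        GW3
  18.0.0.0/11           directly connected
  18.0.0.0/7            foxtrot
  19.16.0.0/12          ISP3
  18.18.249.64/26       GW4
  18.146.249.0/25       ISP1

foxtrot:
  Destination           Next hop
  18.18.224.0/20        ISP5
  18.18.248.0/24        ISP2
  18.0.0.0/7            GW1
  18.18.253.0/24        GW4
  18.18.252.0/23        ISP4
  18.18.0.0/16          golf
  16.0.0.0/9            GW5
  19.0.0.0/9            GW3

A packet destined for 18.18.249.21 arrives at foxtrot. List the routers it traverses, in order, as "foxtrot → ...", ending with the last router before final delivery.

At foxtrot: longest match for 18.18.249.21 is 18.18.0.0/16 -> golf
At golf: longest match for 18.18.249.21 is 18.0.0.0/11 -> directly connected

foxtrot → golf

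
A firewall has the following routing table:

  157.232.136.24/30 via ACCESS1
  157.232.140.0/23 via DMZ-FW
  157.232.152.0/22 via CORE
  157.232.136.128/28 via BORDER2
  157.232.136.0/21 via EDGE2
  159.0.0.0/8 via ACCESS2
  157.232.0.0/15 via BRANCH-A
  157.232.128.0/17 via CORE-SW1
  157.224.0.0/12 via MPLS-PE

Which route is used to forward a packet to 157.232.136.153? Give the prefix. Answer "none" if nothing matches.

Entries matching 157.232.136.153:
  157.224.0.0/12 (157.224.0.0 - 157.239.255.255)
  157.232.0.0/15 (157.232.0.0 - 157.233.255.255)
  157.232.128.0/17 (157.232.128.0 - 157.232.255.255)
  157.232.136.0/21 (157.232.136.0 - 157.232.143.255)
Most specific is 157.232.136.0/21.

157.232.136.0/21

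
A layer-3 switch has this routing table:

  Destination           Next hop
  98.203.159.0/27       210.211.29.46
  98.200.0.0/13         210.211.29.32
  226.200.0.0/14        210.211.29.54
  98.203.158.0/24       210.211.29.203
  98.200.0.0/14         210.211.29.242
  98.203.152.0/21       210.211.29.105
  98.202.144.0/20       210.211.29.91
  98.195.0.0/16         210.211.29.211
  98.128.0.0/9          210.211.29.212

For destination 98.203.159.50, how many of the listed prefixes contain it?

4

Prefixes containing 98.203.159.50:
  98.128.0.0/9 (98.128.0.0 - 98.255.255.255)
  98.200.0.0/13 (98.200.0.0 - 98.207.255.255)
  98.200.0.0/14 (98.200.0.0 - 98.203.255.255)
  98.203.152.0/21 (98.203.152.0 - 98.203.159.255)
Total matching entries: 4.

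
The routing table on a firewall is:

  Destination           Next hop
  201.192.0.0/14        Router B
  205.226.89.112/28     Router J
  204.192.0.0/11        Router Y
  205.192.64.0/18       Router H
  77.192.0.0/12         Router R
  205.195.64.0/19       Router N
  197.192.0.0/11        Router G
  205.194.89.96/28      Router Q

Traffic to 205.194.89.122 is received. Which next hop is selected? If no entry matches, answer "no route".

no route

No entry's prefix contains 205.194.89.122; there is no default route.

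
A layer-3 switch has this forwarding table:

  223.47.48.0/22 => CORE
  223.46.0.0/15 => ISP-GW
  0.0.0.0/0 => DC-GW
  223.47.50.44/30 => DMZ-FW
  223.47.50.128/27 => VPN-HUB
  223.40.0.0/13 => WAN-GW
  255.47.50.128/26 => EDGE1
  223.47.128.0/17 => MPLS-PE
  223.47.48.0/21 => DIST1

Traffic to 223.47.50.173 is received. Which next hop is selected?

CORE

Routes whose prefix contains 223.47.50.173:
  0.0.0.0/0 (default, matches everything) -> DC-GW
  223.40.0.0/13 (223.40.0.0 - 223.47.255.255) -> WAN-GW
  223.46.0.0/15 (223.46.0.0 - 223.47.255.255) -> ISP-GW
  223.47.48.0/21 (223.47.48.0 - 223.47.55.255) -> DIST1
  223.47.48.0/22 (223.47.48.0 - 223.47.51.255) -> CORE
More-specific entries that do NOT match:
  223.47.50.44/30 (223.47.50.44 - 223.47.50.47) does not contain 223.47.50.173
  223.47.50.128/27 (223.47.50.128 - 223.47.50.159) does not contain 223.47.50.173
  255.47.50.128/26 (255.47.50.128 - 255.47.50.191) does not contain 223.47.50.173
Longest matching prefix is /22 -> next hop CORE.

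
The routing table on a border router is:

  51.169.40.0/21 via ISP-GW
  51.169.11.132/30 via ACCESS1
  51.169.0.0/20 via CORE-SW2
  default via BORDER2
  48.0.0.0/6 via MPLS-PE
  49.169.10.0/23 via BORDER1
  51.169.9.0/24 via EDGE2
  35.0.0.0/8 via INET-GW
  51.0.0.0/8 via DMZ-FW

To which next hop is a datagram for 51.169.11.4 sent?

Routes whose prefix contains 51.169.11.4:
  0.0.0.0/0 (default, matches everything) -> BORDER2
  48.0.0.0/6 (48.0.0.0 - 51.255.255.255) -> MPLS-PE
  51.0.0.0/8 (51.0.0.0 - 51.255.255.255) -> DMZ-FW
  51.169.0.0/20 (51.169.0.0 - 51.169.15.255) -> CORE-SW2
More-specific entries that do NOT match:
  51.169.11.132/30 (51.169.11.132 - 51.169.11.135) does not contain 51.169.11.4
  51.169.9.0/24 (51.169.9.0 - 51.169.9.255) does not contain 51.169.11.4
  49.169.10.0/23 (49.169.10.0 - 49.169.11.255) does not contain 51.169.11.4
  51.169.40.0/21 (51.169.40.0 - 51.169.47.255) does not contain 51.169.11.4
Longest matching prefix is /20 -> next hop CORE-SW2.

CORE-SW2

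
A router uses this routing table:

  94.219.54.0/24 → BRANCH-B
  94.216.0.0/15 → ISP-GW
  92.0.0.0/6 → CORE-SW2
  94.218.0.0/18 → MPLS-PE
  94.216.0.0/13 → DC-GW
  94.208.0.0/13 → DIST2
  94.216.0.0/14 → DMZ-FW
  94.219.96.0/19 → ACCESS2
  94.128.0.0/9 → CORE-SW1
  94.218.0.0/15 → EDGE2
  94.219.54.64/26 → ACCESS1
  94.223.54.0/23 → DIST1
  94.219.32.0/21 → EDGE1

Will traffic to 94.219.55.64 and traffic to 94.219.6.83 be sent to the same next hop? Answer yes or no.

yes

94.219.55.64: longest match 94.218.0.0/15 -> EDGE2
94.219.6.83: longest match 94.218.0.0/15 -> EDGE2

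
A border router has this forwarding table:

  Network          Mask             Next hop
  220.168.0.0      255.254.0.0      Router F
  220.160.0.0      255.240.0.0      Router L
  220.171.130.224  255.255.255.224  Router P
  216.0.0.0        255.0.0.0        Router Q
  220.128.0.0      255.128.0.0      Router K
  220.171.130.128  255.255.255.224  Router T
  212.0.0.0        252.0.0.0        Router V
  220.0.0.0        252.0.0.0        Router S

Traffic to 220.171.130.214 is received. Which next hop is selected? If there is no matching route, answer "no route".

Routes whose prefix contains 220.171.130.214:
  220.0.0.0/6 (220.0.0.0 - 223.255.255.255) -> Router S
  220.128.0.0/9 (220.128.0.0 - 220.255.255.255) -> Router K
  220.160.0.0/12 (220.160.0.0 - 220.175.255.255) -> Router L
More-specific entries that do NOT match:
  220.171.130.224/27 (220.171.130.224 - 220.171.130.255) does not contain 220.171.130.214
  220.171.130.128/27 (220.171.130.128 - 220.171.130.159) does not contain 220.171.130.214
  220.168.0.0/15 (220.168.0.0 - 220.169.255.255) does not contain 220.171.130.214
Longest matching prefix is /12 -> next hop Router L.

Router L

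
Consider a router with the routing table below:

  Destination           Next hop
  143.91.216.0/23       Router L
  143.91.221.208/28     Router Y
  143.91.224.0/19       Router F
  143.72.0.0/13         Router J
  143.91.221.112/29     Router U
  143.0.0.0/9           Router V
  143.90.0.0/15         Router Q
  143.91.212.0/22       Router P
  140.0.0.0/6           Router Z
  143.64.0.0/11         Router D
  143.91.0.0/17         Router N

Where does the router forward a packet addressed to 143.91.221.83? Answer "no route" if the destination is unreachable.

Router Q

Routes whose prefix contains 143.91.221.83:
  140.0.0.0/6 (140.0.0.0 - 143.255.255.255) -> Router Z
  143.0.0.0/9 (143.0.0.0 - 143.127.255.255) -> Router V
  143.64.0.0/11 (143.64.0.0 - 143.95.255.255) -> Router D
  143.90.0.0/15 (143.90.0.0 - 143.91.255.255) -> Router Q
More-specific entries that do NOT match:
  143.91.221.112/29 (143.91.221.112 - 143.91.221.119) does not contain 143.91.221.83
  143.91.221.208/28 (143.91.221.208 - 143.91.221.223) does not contain 143.91.221.83
  143.91.216.0/23 (143.91.216.0 - 143.91.217.255) does not contain 143.91.221.83
  143.91.212.0/22 (143.91.212.0 - 143.91.215.255) does not contain 143.91.221.83
  143.91.224.0/19 (143.91.224.0 - 143.91.255.255) does not contain 143.91.221.83
  143.91.0.0/17 (143.91.0.0 - 143.91.127.255) does not contain 143.91.221.83
Longest matching prefix is /15 -> next hop Router Q.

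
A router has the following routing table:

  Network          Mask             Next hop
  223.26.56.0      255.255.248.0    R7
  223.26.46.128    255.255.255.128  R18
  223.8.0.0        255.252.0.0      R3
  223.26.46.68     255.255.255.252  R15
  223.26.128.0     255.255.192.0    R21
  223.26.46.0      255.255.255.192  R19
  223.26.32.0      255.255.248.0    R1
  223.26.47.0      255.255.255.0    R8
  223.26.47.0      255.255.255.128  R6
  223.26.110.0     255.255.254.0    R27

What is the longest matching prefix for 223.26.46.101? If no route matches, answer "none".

223.26.46.101 is outside every listed prefix and there is no default route.

none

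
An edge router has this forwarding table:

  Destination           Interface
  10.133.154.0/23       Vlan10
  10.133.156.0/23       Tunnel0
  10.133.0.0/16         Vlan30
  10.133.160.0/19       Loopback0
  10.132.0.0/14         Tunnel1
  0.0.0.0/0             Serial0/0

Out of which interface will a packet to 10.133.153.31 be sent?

Vlan30

Routes whose prefix contains 10.133.153.31:
  0.0.0.0/0 (default, matches everything) -> Serial0/0
  10.132.0.0/14 (10.132.0.0 - 10.135.255.255) -> Tunnel1
  10.133.0.0/16 (10.133.0.0 - 10.133.255.255) -> Vlan30
More-specific entries that do NOT match:
  10.133.154.0/23 (10.133.154.0 - 10.133.155.255) does not contain 10.133.153.31
  10.133.156.0/23 (10.133.156.0 - 10.133.157.255) does not contain 10.133.153.31
  10.133.160.0/19 (10.133.160.0 - 10.133.191.255) does not contain 10.133.153.31
Longest matching prefix is /16 -> interface Vlan30.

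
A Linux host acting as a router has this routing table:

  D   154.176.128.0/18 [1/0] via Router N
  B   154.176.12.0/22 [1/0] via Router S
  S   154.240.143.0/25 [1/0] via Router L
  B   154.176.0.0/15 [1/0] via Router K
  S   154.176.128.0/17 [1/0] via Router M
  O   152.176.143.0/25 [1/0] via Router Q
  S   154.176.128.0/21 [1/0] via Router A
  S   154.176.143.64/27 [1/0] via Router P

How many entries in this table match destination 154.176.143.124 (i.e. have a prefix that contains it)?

Prefixes containing 154.176.143.124:
  154.176.0.0/15 (154.176.0.0 - 154.177.255.255)
  154.176.128.0/17 (154.176.128.0 - 154.176.255.255)
  154.176.128.0/18 (154.176.128.0 - 154.176.191.255)
Total matching entries: 3.

3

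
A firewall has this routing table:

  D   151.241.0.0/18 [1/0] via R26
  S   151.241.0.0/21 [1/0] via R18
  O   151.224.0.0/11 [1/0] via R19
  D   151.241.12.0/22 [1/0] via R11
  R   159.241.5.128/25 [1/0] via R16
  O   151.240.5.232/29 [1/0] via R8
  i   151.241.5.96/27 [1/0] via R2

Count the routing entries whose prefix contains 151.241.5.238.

Prefixes containing 151.241.5.238:
  151.224.0.0/11 (151.224.0.0 - 151.255.255.255)
  151.241.0.0/18 (151.241.0.0 - 151.241.63.255)
  151.241.0.0/21 (151.241.0.0 - 151.241.7.255)
Total matching entries: 3.

3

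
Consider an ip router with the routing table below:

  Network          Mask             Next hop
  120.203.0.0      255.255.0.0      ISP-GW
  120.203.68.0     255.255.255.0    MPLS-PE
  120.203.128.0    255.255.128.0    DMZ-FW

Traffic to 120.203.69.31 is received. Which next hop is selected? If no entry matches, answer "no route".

ISP-GW

Routes whose prefix contains 120.203.69.31:
  120.203.0.0/16 (120.203.0.0 - 120.203.255.255) -> ISP-GW
More-specific entries that do NOT match:
  120.203.68.0/24 (120.203.68.0 - 120.203.68.255) does not contain 120.203.69.31
  120.203.128.0/17 (120.203.128.0 - 120.203.255.255) does not contain 120.203.69.31
Longest matching prefix is /16 -> next hop ISP-GW.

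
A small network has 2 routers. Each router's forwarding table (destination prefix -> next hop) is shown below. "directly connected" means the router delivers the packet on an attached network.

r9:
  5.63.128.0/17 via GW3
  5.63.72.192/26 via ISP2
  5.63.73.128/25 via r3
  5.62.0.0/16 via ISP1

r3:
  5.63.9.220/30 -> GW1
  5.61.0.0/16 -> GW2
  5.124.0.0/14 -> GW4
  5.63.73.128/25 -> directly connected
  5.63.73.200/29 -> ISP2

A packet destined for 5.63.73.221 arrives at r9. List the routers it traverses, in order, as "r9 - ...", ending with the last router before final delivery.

r9 - r3

At r9: longest match for 5.63.73.221 is 5.63.73.128/25 -> r3
At r3: longest match for 5.63.73.221 is 5.63.73.128/25 -> directly connected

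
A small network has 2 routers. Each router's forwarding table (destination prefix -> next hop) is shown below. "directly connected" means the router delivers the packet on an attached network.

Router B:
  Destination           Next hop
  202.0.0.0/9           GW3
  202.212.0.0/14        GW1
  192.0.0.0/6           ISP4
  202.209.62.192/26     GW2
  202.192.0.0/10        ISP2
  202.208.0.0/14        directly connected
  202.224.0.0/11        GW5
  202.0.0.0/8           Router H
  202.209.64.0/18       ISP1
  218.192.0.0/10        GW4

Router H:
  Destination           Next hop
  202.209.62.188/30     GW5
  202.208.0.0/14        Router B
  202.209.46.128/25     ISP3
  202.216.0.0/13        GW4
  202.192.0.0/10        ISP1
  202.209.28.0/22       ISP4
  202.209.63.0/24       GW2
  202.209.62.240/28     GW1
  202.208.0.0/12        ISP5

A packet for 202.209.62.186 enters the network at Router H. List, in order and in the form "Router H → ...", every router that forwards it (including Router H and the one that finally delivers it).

At Router H: longest match for 202.209.62.186 is 202.208.0.0/14 -> Router B
At Router B: longest match for 202.209.62.186 is 202.208.0.0/14 -> directly connected

Router H → Router B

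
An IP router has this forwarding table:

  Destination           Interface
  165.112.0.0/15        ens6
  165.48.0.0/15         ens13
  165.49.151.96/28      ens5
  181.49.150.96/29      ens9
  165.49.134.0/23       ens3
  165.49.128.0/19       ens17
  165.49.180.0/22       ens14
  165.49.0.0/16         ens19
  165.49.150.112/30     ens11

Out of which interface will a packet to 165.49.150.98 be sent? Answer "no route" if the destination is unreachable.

ens17

Routes whose prefix contains 165.49.150.98:
  165.48.0.0/15 (165.48.0.0 - 165.49.255.255) -> ens13
  165.49.0.0/16 (165.49.0.0 - 165.49.255.255) -> ens19
  165.49.128.0/19 (165.49.128.0 - 165.49.159.255) -> ens17
More-specific entries that do NOT match:
  165.49.150.112/30 (165.49.150.112 - 165.49.150.115) does not contain 165.49.150.98
  181.49.150.96/29 (181.49.150.96 - 181.49.150.103) does not contain 165.49.150.98
  165.49.151.96/28 (165.49.151.96 - 165.49.151.111) does not contain 165.49.150.98
  165.49.134.0/23 (165.49.134.0 - 165.49.135.255) does not contain 165.49.150.98
  165.49.180.0/22 (165.49.180.0 - 165.49.183.255) does not contain 165.49.150.98
Longest matching prefix is /19 -> interface ens17.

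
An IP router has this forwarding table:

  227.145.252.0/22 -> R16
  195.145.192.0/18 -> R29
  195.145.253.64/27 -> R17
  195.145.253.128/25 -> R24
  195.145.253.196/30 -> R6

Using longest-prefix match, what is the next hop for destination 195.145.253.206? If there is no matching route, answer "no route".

Routes whose prefix contains 195.145.253.206:
  195.145.192.0/18 (195.145.192.0 - 195.145.255.255) -> R29
  195.145.253.128/25 (195.145.253.128 - 195.145.253.255) -> R24
More-specific entries that do NOT match:
  195.145.253.196/30 (195.145.253.196 - 195.145.253.199) does not contain 195.145.253.206
  195.145.253.64/27 (195.145.253.64 - 195.145.253.95) does not contain 195.145.253.206
Longest matching prefix is /25 -> next hop R24.

R24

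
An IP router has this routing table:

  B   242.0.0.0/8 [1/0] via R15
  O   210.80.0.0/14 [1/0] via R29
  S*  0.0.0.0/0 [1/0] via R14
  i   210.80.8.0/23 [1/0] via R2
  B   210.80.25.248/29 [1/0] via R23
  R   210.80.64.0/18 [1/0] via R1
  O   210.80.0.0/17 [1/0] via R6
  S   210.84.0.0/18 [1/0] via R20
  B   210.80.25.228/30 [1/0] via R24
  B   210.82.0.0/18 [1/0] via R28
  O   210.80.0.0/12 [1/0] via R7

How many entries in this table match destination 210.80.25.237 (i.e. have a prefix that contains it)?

Prefixes containing 210.80.25.237:
  0.0.0.0/0 (default, matches everything)
  210.80.0.0/12 (210.80.0.0 - 210.95.255.255)
  210.80.0.0/14 (210.80.0.0 - 210.83.255.255)
  210.80.0.0/17 (210.80.0.0 - 210.80.127.255)
Total matching entries: 4.

4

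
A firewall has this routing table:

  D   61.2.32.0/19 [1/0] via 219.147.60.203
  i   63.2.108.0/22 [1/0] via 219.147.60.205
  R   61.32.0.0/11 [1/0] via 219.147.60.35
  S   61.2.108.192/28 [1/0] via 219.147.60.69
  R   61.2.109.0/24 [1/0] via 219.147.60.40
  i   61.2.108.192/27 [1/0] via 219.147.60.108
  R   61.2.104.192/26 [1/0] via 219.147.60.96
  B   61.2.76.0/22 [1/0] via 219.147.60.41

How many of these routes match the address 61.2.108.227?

0

No listed prefix contains 61.2.108.227.
Total matching entries: 0.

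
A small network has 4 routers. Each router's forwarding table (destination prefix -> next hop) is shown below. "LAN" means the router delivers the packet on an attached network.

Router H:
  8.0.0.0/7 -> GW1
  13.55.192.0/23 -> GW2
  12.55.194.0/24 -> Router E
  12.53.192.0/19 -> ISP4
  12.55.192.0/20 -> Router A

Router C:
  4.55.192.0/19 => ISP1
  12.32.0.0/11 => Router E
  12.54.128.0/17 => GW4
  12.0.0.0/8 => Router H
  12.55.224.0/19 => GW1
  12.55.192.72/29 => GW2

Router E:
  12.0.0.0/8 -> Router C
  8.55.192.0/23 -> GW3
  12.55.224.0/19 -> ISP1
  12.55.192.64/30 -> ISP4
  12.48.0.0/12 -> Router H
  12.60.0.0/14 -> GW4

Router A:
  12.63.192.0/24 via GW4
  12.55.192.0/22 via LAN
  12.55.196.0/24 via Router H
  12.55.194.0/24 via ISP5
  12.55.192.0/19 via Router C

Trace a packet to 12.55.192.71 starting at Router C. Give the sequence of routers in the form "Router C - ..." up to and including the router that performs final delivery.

At Router C: longest match for 12.55.192.71 is 12.32.0.0/11 -> Router E
At Router E: longest match for 12.55.192.71 is 12.48.0.0/12 -> Router H
At Router H: longest match for 12.55.192.71 is 12.55.192.0/20 -> Router A
At Router A: longest match for 12.55.192.71 is 12.55.192.0/22 -> LAN

Router C - Router E - Router H - Router A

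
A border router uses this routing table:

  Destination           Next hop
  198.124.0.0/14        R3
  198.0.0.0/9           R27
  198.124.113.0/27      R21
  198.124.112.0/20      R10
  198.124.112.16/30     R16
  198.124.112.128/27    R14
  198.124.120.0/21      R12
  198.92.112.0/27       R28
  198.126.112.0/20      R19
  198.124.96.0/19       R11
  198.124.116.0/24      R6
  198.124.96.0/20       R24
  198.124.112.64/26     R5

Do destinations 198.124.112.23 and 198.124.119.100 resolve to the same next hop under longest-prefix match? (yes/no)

yes

198.124.112.23: longest match 198.124.112.0/20 -> R10
198.124.119.100: longest match 198.124.112.0/20 -> R10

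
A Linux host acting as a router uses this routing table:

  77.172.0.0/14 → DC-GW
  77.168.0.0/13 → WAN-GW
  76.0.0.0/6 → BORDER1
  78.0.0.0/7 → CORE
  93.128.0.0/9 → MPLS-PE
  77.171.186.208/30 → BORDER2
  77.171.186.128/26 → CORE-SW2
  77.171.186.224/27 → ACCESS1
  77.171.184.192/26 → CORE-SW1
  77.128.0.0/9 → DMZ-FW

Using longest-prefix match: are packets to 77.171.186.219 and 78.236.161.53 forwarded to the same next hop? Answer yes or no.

77.171.186.219: longest match 77.168.0.0/13 -> WAN-GW
78.236.161.53: longest match 78.0.0.0/7 -> CORE

no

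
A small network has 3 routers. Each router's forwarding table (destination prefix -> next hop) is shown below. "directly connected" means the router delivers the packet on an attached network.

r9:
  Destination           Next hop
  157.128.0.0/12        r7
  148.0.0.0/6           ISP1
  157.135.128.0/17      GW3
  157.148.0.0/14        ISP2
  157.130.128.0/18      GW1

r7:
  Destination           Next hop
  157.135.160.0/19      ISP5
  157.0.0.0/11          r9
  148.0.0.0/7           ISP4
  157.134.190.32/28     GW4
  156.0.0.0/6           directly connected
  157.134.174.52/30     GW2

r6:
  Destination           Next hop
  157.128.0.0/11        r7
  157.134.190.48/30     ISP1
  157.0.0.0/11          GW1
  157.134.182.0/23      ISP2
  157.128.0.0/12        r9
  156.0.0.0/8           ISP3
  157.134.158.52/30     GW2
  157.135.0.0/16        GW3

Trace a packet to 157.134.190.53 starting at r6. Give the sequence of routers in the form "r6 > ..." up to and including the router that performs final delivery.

r6 > r9 > r7

At r6: longest match for 157.134.190.53 is 157.128.0.0/12 -> r9
At r9: longest match for 157.134.190.53 is 157.128.0.0/12 -> r7
At r7: longest match for 157.134.190.53 is 156.0.0.0/6 -> directly connected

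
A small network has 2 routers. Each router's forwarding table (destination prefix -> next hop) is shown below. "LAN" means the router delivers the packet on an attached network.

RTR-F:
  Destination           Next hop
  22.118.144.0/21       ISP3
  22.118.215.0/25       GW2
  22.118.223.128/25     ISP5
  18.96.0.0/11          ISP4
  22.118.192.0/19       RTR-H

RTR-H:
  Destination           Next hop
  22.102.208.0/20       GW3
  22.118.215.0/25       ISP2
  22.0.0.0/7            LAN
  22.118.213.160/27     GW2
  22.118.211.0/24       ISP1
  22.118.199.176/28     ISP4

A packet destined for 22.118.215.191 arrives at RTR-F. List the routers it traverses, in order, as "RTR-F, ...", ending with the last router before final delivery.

At RTR-F: longest match for 22.118.215.191 is 22.118.192.0/19 -> RTR-H
At RTR-H: longest match for 22.118.215.191 is 22.0.0.0/7 -> LAN

RTR-F, RTR-H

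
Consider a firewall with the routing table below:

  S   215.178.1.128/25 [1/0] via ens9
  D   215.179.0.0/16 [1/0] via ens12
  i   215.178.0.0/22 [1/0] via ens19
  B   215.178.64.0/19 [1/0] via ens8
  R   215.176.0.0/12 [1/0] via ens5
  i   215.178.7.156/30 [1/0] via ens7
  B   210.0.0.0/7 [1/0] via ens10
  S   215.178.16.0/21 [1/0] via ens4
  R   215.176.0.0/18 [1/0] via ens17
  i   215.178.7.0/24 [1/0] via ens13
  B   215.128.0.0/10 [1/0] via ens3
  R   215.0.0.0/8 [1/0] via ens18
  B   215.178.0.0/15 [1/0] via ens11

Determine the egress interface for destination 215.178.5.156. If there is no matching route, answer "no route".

Routes whose prefix contains 215.178.5.156:
  215.0.0.0/8 (215.0.0.0 - 215.255.255.255) -> ens18
  215.128.0.0/10 (215.128.0.0 - 215.191.255.255) -> ens3
  215.176.0.0/12 (215.176.0.0 - 215.191.255.255) -> ens5
  215.178.0.0/15 (215.178.0.0 - 215.179.255.255) -> ens11
More-specific entries that do NOT match:
  215.178.7.156/30 (215.178.7.156 - 215.178.7.159) does not contain 215.178.5.156
  215.178.1.128/25 (215.178.1.128 - 215.178.1.255) does not contain 215.178.5.156
  215.178.7.0/24 (215.178.7.0 - 215.178.7.255) does not contain 215.178.5.156
  215.178.0.0/22 (215.178.0.0 - 215.178.3.255) does not contain 215.178.5.156
  215.178.16.0/21 (215.178.16.0 - 215.178.23.255) does not contain 215.178.5.156
  215.178.64.0/19 (215.178.64.0 - 215.178.95.255) does not contain 215.178.5.156
  215.176.0.0/18 (215.176.0.0 - 215.176.63.255) does not contain 215.178.5.156
  215.179.0.0/16 (215.179.0.0 - 215.179.255.255) does not contain 215.178.5.156
Longest matching prefix is /15 -> interface ens11.

ens11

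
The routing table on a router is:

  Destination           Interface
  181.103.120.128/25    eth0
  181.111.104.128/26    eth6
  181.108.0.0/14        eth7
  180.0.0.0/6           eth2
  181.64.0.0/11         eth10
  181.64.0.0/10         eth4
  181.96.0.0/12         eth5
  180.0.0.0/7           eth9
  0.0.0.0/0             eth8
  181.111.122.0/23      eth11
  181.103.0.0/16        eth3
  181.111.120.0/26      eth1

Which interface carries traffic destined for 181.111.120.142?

eth7

Routes whose prefix contains 181.111.120.142:
  0.0.0.0/0 (default, matches everything) -> eth8
  180.0.0.0/6 (180.0.0.0 - 183.255.255.255) -> eth2
  180.0.0.0/7 (180.0.0.0 - 181.255.255.255) -> eth9
  181.64.0.0/10 (181.64.0.0 - 181.127.255.255) -> eth4
  181.96.0.0/12 (181.96.0.0 - 181.111.255.255) -> eth5
  181.108.0.0/14 (181.108.0.0 - 181.111.255.255) -> eth7
More-specific entries that do NOT match:
  181.111.104.128/26 (181.111.104.128 - 181.111.104.191) does not contain 181.111.120.142
  181.111.120.0/26 (181.111.120.0 - 181.111.120.63) does not contain 181.111.120.142
  181.103.120.128/25 (181.103.120.128 - 181.103.120.255) does not contain 181.111.120.142
  181.111.122.0/23 (181.111.122.0 - 181.111.123.255) does not contain 181.111.120.142
  181.103.0.0/16 (181.103.0.0 - 181.103.255.255) does not contain 181.111.120.142
Longest matching prefix is /14 -> interface eth7.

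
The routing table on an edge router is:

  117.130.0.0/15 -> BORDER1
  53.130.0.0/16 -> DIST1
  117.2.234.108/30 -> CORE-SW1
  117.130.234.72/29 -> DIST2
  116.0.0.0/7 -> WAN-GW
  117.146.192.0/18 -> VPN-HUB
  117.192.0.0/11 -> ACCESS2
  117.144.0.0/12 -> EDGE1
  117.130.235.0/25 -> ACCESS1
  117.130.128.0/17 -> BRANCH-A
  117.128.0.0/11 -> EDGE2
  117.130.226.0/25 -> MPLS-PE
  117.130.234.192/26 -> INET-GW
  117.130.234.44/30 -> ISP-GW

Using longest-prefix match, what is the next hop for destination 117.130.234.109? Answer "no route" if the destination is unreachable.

Routes whose prefix contains 117.130.234.109:
  116.0.0.0/7 (116.0.0.0 - 117.255.255.255) -> WAN-GW
  117.128.0.0/11 (117.128.0.0 - 117.159.255.255) -> EDGE2
  117.130.0.0/15 (117.130.0.0 - 117.131.255.255) -> BORDER1
  117.130.128.0/17 (117.130.128.0 - 117.130.255.255) -> BRANCH-A
More-specific entries that do NOT match:
  117.2.234.108/30 (117.2.234.108 - 117.2.234.111) does not contain 117.130.234.109
  117.130.234.44/30 (117.130.234.44 - 117.130.234.47) does not contain 117.130.234.109
  117.130.234.72/29 (117.130.234.72 - 117.130.234.79) does not contain 117.130.234.109
  117.130.234.192/26 (117.130.234.192 - 117.130.234.255) does not contain 117.130.234.109
  117.130.235.0/25 (117.130.235.0 - 117.130.235.127) does not contain 117.130.234.109
  117.130.226.0/25 (117.130.226.0 - 117.130.226.127) does not contain 117.130.234.109
  117.146.192.0/18 (117.146.192.0 - 117.146.255.255) does not contain 117.130.234.109
Longest matching prefix is /17 -> next hop BRANCH-A.

BRANCH-A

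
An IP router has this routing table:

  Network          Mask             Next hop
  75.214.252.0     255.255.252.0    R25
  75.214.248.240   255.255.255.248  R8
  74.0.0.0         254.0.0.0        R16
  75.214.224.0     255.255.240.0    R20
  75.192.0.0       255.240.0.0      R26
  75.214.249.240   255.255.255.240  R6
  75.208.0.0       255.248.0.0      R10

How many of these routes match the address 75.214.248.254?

2

Prefixes containing 75.214.248.254:
  74.0.0.0/7 (74.0.0.0 - 75.255.255.255)
  75.208.0.0/13 (75.208.0.0 - 75.215.255.255)
Total matching entries: 2.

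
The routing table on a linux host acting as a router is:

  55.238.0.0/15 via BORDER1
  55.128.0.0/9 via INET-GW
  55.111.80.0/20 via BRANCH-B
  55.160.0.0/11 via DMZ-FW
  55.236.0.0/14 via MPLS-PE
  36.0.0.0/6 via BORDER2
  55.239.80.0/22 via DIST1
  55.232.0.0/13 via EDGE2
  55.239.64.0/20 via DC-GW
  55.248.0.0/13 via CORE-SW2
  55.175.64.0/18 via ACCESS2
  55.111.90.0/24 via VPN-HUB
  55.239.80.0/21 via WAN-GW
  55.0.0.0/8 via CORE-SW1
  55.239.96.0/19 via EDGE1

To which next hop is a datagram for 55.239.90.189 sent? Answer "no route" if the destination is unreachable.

Routes whose prefix contains 55.239.90.189:
  55.0.0.0/8 (55.0.0.0 - 55.255.255.255) -> CORE-SW1
  55.128.0.0/9 (55.128.0.0 - 55.255.255.255) -> INET-GW
  55.232.0.0/13 (55.232.0.0 - 55.239.255.255) -> EDGE2
  55.236.0.0/14 (55.236.0.0 - 55.239.255.255) -> MPLS-PE
  55.238.0.0/15 (55.238.0.0 - 55.239.255.255) -> BORDER1
More-specific entries that do NOT match:
  55.111.90.0/24 (55.111.90.0 - 55.111.90.255) does not contain 55.239.90.189
  55.239.80.0/22 (55.239.80.0 - 55.239.83.255) does not contain 55.239.90.189
  55.239.80.0/21 (55.239.80.0 - 55.239.87.255) does not contain 55.239.90.189
  55.111.80.0/20 (55.111.80.0 - 55.111.95.255) does not contain 55.239.90.189
  55.239.64.0/20 (55.239.64.0 - 55.239.79.255) does not contain 55.239.90.189
  55.239.96.0/19 (55.239.96.0 - 55.239.127.255) does not contain 55.239.90.189
  55.175.64.0/18 (55.175.64.0 - 55.175.127.255) does not contain 55.239.90.189
Longest matching prefix is /15 -> next hop BORDER1.

BORDER1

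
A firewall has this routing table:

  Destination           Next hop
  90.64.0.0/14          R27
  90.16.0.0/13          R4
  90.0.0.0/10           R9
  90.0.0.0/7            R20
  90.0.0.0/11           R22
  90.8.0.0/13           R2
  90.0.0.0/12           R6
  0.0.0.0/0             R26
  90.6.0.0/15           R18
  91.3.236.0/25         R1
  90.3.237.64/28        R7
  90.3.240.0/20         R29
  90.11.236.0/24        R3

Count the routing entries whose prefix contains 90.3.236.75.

5

Prefixes containing 90.3.236.75:
  0.0.0.0/0 (default, matches everything)
  90.0.0.0/7 (90.0.0.0 - 91.255.255.255)
  90.0.0.0/10 (90.0.0.0 - 90.63.255.255)
  90.0.0.0/11 (90.0.0.0 - 90.31.255.255)
  90.0.0.0/12 (90.0.0.0 - 90.15.255.255)
Total matching entries: 5.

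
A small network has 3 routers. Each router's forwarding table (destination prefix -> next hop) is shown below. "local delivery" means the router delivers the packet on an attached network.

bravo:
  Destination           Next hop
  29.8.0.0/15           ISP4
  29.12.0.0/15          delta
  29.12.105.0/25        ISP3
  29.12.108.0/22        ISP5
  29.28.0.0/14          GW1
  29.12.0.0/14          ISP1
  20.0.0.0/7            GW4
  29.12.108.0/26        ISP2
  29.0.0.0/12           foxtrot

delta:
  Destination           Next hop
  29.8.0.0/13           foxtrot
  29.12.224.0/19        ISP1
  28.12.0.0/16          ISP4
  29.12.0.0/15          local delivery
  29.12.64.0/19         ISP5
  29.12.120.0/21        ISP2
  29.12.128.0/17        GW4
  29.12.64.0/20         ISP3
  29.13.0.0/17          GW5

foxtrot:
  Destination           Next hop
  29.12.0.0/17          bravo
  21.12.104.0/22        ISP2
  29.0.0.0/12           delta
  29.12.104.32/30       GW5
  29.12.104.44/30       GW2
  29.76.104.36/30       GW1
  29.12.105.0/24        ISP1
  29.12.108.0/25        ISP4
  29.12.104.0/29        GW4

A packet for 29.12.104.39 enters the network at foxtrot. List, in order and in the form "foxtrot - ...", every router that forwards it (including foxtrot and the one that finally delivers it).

foxtrot - bravo - delta

At foxtrot: longest match for 29.12.104.39 is 29.12.0.0/17 -> bravo
At bravo: longest match for 29.12.104.39 is 29.12.0.0/15 -> delta
At delta: longest match for 29.12.104.39 is 29.12.0.0/15 -> local delivery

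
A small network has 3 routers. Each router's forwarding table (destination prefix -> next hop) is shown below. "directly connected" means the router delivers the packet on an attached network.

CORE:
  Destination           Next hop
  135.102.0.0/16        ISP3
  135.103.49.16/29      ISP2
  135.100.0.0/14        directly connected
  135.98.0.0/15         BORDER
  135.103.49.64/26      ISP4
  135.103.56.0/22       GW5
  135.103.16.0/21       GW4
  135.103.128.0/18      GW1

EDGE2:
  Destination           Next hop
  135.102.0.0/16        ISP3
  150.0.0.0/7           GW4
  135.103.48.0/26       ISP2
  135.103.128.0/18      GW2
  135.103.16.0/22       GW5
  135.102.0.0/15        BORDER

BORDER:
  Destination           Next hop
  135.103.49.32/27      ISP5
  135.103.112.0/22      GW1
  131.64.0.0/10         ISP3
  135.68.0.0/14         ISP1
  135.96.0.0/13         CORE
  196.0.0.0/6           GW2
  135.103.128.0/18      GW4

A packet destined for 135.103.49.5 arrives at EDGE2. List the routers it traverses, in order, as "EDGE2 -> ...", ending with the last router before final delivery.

EDGE2 -> BORDER -> CORE

At EDGE2: longest match for 135.103.49.5 is 135.102.0.0/15 -> BORDER
At BORDER: longest match for 135.103.49.5 is 135.96.0.0/13 -> CORE
At CORE: longest match for 135.103.49.5 is 135.100.0.0/14 -> directly connected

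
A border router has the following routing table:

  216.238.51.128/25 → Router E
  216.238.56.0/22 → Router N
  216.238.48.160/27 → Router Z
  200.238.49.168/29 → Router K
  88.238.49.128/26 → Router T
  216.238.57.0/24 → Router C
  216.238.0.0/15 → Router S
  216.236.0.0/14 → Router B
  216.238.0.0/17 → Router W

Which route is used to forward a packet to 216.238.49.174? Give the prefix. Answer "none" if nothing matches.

Entries matching 216.238.49.174:
  216.236.0.0/14 (216.236.0.0 - 216.239.255.255)
  216.238.0.0/15 (216.238.0.0 - 216.239.255.255)
  216.238.0.0/17 (216.238.0.0 - 216.238.127.255)
Most specific is 216.238.0.0/17.

216.238.0.0/17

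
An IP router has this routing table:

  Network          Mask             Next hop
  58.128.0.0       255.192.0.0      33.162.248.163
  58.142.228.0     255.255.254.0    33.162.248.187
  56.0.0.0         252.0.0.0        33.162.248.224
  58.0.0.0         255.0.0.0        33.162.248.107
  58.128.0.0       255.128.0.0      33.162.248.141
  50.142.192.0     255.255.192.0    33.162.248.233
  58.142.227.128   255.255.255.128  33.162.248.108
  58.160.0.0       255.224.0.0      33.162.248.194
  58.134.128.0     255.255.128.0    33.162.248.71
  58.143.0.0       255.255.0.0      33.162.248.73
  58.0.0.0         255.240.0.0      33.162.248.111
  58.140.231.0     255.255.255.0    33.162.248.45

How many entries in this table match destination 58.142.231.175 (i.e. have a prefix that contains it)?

Prefixes containing 58.142.231.175:
  56.0.0.0/6 (56.0.0.0 - 59.255.255.255)
  58.0.0.0/8 (58.0.0.0 - 58.255.255.255)
  58.128.0.0/9 (58.128.0.0 - 58.255.255.255)
  58.128.0.0/10 (58.128.0.0 - 58.191.255.255)
Total matching entries: 4.

4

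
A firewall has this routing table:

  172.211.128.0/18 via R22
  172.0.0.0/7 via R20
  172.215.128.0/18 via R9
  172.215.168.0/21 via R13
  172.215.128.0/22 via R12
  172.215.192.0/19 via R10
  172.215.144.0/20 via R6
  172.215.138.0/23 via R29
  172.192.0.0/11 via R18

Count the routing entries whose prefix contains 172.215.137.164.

Prefixes containing 172.215.137.164:
  172.0.0.0/7 (172.0.0.0 - 173.255.255.255)
  172.192.0.0/11 (172.192.0.0 - 172.223.255.255)
  172.215.128.0/18 (172.215.128.0 - 172.215.191.255)
Total matching entries: 3.

3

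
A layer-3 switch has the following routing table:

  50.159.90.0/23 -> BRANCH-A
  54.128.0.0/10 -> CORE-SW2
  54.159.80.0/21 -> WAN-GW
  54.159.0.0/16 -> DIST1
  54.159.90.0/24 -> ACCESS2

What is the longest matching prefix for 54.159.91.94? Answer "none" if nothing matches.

54.159.0.0/16

Entries matching 54.159.91.94:
  54.128.0.0/10 (54.128.0.0 - 54.191.255.255)
  54.159.0.0/16 (54.159.0.0 - 54.159.255.255)
Most specific is 54.159.0.0/16.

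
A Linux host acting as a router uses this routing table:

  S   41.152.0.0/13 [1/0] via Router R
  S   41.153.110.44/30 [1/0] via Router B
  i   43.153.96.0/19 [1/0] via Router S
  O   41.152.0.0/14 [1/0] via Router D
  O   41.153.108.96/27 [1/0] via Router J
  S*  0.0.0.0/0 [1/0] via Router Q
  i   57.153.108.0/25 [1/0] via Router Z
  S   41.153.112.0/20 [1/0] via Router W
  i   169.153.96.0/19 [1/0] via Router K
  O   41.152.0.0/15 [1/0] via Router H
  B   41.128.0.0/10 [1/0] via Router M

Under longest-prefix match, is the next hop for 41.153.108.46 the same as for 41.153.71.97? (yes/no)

yes

41.153.108.46: longest match 41.152.0.0/15 -> Router H
41.153.71.97: longest match 41.152.0.0/15 -> Router H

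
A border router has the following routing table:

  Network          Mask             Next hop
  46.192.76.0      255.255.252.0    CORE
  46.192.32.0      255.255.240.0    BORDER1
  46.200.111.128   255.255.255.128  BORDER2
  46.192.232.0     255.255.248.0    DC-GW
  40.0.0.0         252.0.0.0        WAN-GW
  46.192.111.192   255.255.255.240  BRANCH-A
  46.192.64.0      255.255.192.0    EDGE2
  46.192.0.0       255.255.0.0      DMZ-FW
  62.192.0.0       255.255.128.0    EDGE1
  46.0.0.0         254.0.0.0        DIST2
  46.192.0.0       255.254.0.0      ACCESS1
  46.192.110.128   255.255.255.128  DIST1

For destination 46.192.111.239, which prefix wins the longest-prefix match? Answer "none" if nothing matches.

Entries matching 46.192.111.239:
  46.0.0.0/7 (46.0.0.0 - 47.255.255.255)
  46.192.0.0/15 (46.192.0.0 - 46.193.255.255)
  46.192.0.0/16 (46.192.0.0 - 46.192.255.255)
  46.192.64.0/18 (46.192.64.0 - 46.192.127.255)
Most specific is 46.192.64.0/18.

46.192.64.0/18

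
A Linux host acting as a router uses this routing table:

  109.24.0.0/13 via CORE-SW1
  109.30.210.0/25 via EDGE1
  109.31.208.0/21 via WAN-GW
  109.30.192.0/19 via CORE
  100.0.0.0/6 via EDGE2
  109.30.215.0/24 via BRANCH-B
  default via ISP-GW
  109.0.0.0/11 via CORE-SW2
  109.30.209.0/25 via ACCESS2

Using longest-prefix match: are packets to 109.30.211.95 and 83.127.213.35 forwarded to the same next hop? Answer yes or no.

109.30.211.95: longest match 109.30.192.0/19 -> CORE
83.127.213.35: longest match 0.0.0.0/0 -> ISP-GW

no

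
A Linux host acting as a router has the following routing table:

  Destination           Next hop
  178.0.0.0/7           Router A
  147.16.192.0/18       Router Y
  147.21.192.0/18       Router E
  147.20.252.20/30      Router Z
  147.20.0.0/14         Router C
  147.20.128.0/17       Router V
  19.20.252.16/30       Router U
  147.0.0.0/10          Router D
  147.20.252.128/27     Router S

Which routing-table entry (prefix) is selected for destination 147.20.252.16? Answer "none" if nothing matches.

Entries matching 147.20.252.16:
  147.0.0.0/10 (147.0.0.0 - 147.63.255.255)
  147.20.0.0/14 (147.20.0.0 - 147.23.255.255)
  147.20.128.0/17 (147.20.128.0 - 147.20.255.255)
Most specific is 147.20.128.0/17.

147.20.128.0/17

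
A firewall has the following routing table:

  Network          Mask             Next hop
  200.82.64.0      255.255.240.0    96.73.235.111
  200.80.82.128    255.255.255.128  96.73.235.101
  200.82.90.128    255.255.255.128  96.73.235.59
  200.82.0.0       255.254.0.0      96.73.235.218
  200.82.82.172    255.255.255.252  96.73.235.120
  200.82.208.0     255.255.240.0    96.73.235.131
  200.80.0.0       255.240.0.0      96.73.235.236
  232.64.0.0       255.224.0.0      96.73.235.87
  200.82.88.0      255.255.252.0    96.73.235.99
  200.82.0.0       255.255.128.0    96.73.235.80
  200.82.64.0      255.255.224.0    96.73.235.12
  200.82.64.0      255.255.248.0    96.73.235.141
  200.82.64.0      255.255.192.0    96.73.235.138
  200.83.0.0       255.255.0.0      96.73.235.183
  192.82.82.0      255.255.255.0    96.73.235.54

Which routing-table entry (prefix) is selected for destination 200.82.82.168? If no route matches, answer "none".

Entries matching 200.82.82.168:
  200.80.0.0/12 (200.80.0.0 - 200.95.255.255)
  200.82.0.0/15 (200.82.0.0 - 200.83.255.255)
  200.82.0.0/17 (200.82.0.0 - 200.82.127.255)
  200.82.64.0/18 (200.82.64.0 - 200.82.127.255)
  200.82.64.0/19 (200.82.64.0 - 200.82.95.255)
Most specific is 200.82.64.0/19.

200.82.64.0/19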